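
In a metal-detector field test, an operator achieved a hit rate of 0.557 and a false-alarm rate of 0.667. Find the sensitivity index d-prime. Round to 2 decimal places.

z(0.557) = 0.143, z(0.667) = 0.432
d' = z(H) − z(FA) = 0.143 − 0.432 = -0.289

d-prime = -0.29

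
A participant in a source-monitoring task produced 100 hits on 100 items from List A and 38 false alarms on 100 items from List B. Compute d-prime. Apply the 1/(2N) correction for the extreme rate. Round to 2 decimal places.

The hit rate is 100/100 = 1, so apply the 1/(2N) correction: H → 1 − 1/(2·100) = 0.99500.
z(H) = z(0.99500) = 2.576
z(FA) = z(0.38000) = -0.305
d' = 2.576 − (-0.305) = 2.881

d-prime = 2.88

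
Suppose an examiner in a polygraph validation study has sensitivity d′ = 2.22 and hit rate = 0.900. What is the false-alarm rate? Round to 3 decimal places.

z(hit rate) = z(0.900) = 1.2816
z(FA) = z(H) − d' = 1.2816 − 2.22 = -0.9384
false-alarm rate = Φ(-0.9384) = 0.1740

false-alarm rate = 0.174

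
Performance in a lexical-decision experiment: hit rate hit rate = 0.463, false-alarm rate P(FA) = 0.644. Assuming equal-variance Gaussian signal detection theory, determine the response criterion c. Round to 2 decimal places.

z(H) = z(0.463) = -0.0929
z(FA) = z(0.644) = 0.3692
c = −½·[z(H) + z(FA)] = −0.5 × (-0.0929 + 0.3692) = -0.13815

c = -0.14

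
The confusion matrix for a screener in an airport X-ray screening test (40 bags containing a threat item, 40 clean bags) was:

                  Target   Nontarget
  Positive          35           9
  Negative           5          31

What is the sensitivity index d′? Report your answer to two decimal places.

H = 35/40 = 0.8750
FA = 9/40 = 0.2250
Φ⁻¹(H) = Φ⁻¹(0.8750) = 1.150
Φ⁻¹(FA) = Φ⁻¹(0.2250) = -0.755
d' = z(H) − z(FA) = 1.150 − (-0.755) = 1.905

d′ = 1.91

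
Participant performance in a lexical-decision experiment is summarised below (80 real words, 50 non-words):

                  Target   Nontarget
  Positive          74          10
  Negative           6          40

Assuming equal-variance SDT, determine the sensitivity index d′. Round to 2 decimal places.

d′ = 2.28

H = 74/80 = 0.9250
FA = 10/50 = 0.2000
z(0.9250) = 1.440, z(0.2000) = -0.842
d' = z(H) − z(FA) = 1.440 − (-0.842) = 2.282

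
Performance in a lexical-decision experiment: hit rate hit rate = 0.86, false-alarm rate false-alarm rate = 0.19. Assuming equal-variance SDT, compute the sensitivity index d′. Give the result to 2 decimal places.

z(H) = z(0.86) = 1.080
z(FA) = z(0.19) = -0.878
d' = z(H) − z(FA) = 1.080 − (-0.878) = 1.958

d′ = 1.96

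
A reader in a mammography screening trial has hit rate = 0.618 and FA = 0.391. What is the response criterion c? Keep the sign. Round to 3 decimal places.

Φ⁻¹(H) = 0.3002
Φ⁻¹(FA) = -0.2767
c = −½·[z(H) + z(FA)] = −0.5 × (0.3002 + (-0.2767)) = -0.01175

c = -0.012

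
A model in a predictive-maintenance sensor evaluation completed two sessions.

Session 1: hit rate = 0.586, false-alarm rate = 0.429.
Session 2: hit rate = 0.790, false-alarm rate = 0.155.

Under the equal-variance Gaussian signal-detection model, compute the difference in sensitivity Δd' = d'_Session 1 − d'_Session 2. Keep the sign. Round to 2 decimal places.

Δd' = -1.43

Session 1: z(0.586) = 0.217, z(0.429) = -0.179, d' = 0.396
Session 2: z(0.790) = 0.806, z(0.155) = -1.015, d' = 1.821
Δd' = d'_Session 1 − d'_Session 2 = 0.396 − 1.821 = -1.425
Session 2 has the higher sensitivity.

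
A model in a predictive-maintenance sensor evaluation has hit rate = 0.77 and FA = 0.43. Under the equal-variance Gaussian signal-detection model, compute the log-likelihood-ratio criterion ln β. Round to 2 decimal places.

ln β = -0.26

Φ⁻¹(H) = 0.739
Φ⁻¹(FA) = -0.176
ln β = −½·[z(H)² − z(FA)²] = −0.5 × (0.546 − 0.031) = -0.2575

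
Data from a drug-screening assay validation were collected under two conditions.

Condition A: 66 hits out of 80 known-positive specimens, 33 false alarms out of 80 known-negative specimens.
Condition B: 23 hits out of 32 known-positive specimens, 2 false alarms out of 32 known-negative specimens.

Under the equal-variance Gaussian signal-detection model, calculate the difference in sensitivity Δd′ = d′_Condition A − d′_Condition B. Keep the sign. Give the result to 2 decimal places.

Δd′ = -0.96

Condition A: z(0.8250) = 0.935, z(0.4125) = -0.221, d' = 1.156
Condition B: z(0.7188) = 0.579, z(0.0625) = -1.534, d' = 2.113
Δd' = d'_Condition A − d'_Condition B = 1.156 − 2.113 = -0.957
Condition B has the higher sensitivity.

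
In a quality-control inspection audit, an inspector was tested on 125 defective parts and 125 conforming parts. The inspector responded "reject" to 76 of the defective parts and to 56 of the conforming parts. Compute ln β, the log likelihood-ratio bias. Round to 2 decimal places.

H = 76/125 = 0.6080
FA = 56/125 = 0.4480
Φ⁻¹(H) = Φ⁻¹(0.6080) = 0.274
Φ⁻¹(FA) = Φ⁻¹(0.4480) = -0.131
ln β = −½·[z(H)² − z(FA)²] = −0.5 × (0.075 − 0.017) = -0.029

ln β = -0.03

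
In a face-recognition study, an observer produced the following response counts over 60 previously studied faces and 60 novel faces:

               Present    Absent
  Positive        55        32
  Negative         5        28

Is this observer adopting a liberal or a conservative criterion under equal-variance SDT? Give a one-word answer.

liberal

z(H) = 1.383, z(FA) = 0.084
c = −½·(z(H) + z(FA)) = -0.7335
c < 0 → liberal criterion (biased toward responding “yes”).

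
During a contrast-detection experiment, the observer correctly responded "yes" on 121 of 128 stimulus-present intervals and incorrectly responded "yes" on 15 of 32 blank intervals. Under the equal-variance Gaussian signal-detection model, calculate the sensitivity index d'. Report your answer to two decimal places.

H = 121/128 = 0.9453
FA = 15/32 = 0.4688
z(H) = z(0.9453) = 1.6009
z(FA) = z(0.4688) = -0.0783
d' = z(H) − z(FA) = 1.6009 − (-0.0783) = 1.6792

d' = 1.68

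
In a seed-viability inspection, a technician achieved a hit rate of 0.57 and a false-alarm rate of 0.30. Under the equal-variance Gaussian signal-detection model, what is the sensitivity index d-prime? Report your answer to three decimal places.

d-prime = 0.701

z(H) = z(0.57) = 0.1764
z(FA) = z(0.30) = -0.5244
d' = z(H) − z(FA) = 0.1764 − (-0.5244) = 0.7008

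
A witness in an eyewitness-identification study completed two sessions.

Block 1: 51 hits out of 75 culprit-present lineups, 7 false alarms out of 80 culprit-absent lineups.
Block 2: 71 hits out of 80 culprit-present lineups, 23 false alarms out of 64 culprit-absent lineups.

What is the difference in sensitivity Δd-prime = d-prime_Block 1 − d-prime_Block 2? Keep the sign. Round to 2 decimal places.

Block 1: z(0.6800) = 0.468, z(0.0875) = -1.356, d' = 1.824
Block 2: z(0.8875) = 1.213, z(0.3594) = -0.360, d' = 1.573
Δd' = d'_Block 1 − d'_Block 2 = 1.824 − 1.573 = 0.251
Block 1 has the higher sensitivity.

Δd-prime = 0.25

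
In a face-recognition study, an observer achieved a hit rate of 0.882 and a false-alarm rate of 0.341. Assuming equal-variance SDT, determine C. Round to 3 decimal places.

Φ⁻¹(H) = 1.1850
Φ⁻¹(FA) = -0.4097
c = −½·[z(H) + z(FA)] = −0.5 × (1.1850 + (-0.4097)) = -0.38765
c < 0: the observer has a liberal response bias.

C = -0.388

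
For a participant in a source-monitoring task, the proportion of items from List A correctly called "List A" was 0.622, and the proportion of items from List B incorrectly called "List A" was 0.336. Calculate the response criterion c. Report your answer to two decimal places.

Φ⁻¹(H) = 0.311
Φ⁻¹(FA) = -0.423
c = −½·[z(H) + z(FA)] = −0.5 × (0.311 + (-0.423)) = 0.056

c = 0.06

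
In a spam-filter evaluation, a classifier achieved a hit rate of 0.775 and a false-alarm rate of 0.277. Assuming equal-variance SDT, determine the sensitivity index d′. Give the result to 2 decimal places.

z(H) = 0.7554
z(FA) = -0.5918
d' = z(H) − z(FA) = 0.7554 − (-0.5918) = 1.3472

d′ = 1.35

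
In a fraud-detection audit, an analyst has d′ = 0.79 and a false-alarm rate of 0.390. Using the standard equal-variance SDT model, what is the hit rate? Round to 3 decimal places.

z(false-alarm rate) = z(0.390) = -0.2793
z(H) = z(FA) + d' = -0.2793 + 0.79 = 0.5107
hit rate = Φ(0.5107) = 0.6952

hit rate = 0.695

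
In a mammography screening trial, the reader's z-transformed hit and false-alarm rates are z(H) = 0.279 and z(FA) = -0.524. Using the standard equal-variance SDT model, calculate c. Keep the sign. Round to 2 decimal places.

c = −½·[z(H) + z(FA)] = −½·(0.279 + (-0.524)) = 0.1225
c > 0: the reader has a conservative response bias.

c = 0.12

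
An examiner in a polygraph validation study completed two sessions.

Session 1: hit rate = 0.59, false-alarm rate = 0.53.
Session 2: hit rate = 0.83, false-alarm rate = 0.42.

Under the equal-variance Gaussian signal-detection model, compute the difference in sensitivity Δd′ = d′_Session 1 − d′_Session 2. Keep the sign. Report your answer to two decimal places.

Δd′ = -1.00

Session 1: z(0.59) = 0.228, z(0.53) = 0.075, d' = 0.153
Session 2: z(0.83) = 0.954, z(0.42) = -0.202, d' = 1.156
Δd' = d'_Session 1 − d'_Session 2 = 0.153 − 1.156 = -1.003
Session 2 has the higher sensitivity.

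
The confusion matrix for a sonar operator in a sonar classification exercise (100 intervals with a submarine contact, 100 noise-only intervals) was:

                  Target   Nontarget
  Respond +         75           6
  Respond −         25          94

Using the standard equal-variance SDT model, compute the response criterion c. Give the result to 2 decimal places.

c = 0.44

H = 75/100 = 0.7500
FA = 6/100 = 0.0600
z(H) = 0.674
z(FA) = -1.555
c = −½·[z(H) + z(FA)] = −0.5 × (0.674 + (-1.555)) = 0.4405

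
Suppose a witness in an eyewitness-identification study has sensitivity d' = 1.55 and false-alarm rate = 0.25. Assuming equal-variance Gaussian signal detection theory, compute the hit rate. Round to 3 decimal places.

hit rate = 0.809

z(false-alarm rate) = z(0.25) = -0.6745
z(H) = z(FA) + d' = -0.6745 + 1.55 = 0.8755
hit rate = Φ(0.8755) = 0.8093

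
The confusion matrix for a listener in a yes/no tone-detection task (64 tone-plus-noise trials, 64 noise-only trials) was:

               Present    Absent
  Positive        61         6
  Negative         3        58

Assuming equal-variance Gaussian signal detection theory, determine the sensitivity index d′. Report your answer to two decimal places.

d′ = 2.99

H = 61/64 = 0.9531
FA = 6/64 = 0.0938
z(0.9531) = 1.676, z(0.0938) = -1.318
d' = z(H) − z(FA) = 1.676 − (-1.318) = 2.994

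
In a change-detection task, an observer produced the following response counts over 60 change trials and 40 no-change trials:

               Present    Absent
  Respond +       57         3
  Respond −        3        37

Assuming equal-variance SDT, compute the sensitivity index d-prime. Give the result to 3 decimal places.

H = 57/60 = 0.9500
FA = 3/40 = 0.0750
z(0.9500) = 1.6449, z(0.0750) = -1.4395
d' = z(H) − z(FA) = 1.6449 − (-1.4395) = 3.0844

d-prime = 3.084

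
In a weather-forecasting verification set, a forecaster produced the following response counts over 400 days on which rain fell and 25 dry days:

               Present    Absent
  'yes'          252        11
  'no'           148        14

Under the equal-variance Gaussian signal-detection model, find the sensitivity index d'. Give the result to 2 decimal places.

d' = 0.48

H = 252/400 = 0.6300
FA = 11/25 = 0.4400
z(0.6300) = 0.3319, z(0.4400) = -0.1510
d' = z(H) − z(FA) = 0.3319 − (-0.1510) = 0.4829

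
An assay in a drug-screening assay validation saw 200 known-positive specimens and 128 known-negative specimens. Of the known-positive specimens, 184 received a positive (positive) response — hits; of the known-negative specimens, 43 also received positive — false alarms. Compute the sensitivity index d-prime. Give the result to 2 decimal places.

d-prime = 1.83

H = 184/200 = 0.9200
FA = 43/128 = 0.3359
z(H) = z(0.9200) = 1.4051
z(FA) = z(0.3359) = -0.4237
d' = z(H) − z(FA) = 1.4051 − (-0.4237) = 1.8288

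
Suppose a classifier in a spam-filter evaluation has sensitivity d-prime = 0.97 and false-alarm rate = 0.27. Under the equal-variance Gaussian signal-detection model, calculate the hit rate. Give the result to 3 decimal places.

z(false-alarm rate) = z(0.27) = -0.6128
z(H) = z(FA) + d' = -0.6128 + 0.97 = 0.3572
hit rate = Φ(0.3572) = 0.6395

hit rate = 0.640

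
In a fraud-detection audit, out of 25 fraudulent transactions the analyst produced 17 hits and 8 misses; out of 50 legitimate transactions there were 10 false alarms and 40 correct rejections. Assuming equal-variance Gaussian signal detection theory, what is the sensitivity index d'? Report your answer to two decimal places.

d' = 1.31

H = 17/25 = 0.6800
FA = 10/50 = 0.2000
z(H) = 0.468
z(FA) = -0.842
d' = z(H) − z(FA) = 0.468 − (-0.842) = 1.310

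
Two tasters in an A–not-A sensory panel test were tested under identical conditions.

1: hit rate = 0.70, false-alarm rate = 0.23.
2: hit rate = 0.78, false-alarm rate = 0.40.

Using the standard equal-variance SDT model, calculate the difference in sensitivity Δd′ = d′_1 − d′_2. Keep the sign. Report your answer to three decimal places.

Δd′ = 0.238

1: z(0.70) = 0.5244, z(0.23) = -0.7388, d' = 1.2632
2: z(0.78) = 0.7722, z(0.40) = -0.2533, d' = 1.0255
Δd' = d'_1 − d'_2 = 1.2632 − 1.0255 = 0.2377
1 has the higher sensitivity.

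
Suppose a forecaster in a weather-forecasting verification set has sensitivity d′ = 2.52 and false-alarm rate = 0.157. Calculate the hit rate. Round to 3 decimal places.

hit rate = 0.935

z(false-alarm rate) = z(0.157) = -1.0069
z(H) = z(FA) + d' = -1.0069 + 2.52 = 1.5131
hit rate = Φ(1.5131) = 0.9349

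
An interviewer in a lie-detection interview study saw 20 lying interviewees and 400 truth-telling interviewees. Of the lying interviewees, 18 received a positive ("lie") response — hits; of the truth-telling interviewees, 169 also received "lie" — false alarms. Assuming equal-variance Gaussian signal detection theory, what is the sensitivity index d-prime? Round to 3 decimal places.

H = 18/20 = 0.9000
FA = 169/400 = 0.4225
z(0.9000) = 1.2816, z(0.4225) = -0.1955
d' = z(H) − z(FA) = 1.2816 − (-0.1955) = 1.4771

d-prime = 1.477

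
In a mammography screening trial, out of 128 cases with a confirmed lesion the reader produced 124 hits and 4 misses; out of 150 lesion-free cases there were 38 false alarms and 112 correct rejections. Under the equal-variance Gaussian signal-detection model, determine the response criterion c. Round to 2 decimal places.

c = -0.60

H = 124/128 = 0.9688
FA = 38/150 = 0.2533
z(0.9688) = 1.863, z(0.2533) = -0.664
c = −½·[z(H) + z(FA)] = −0.5 × (1.863 + (-0.664)) = -0.5995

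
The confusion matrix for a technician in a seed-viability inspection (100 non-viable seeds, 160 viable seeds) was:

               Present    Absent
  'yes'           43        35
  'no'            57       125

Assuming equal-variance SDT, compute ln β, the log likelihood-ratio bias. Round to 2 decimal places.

ln β = 0.29

H = 43/100 = 0.4300
FA = 35/160 = 0.2188
Φ⁻¹(H) = Φ⁻¹(0.4300) = -0.176
Φ⁻¹(FA) = Φ⁻¹(0.2188) = -0.776
ln β = −½·[z(H)² − z(FA)²] = −0.5 × (0.031 − 0.602) = 0.2855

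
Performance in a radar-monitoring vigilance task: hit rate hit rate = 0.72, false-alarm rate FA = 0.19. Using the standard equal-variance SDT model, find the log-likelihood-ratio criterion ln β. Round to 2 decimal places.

Φ⁻¹(H) = 0.583
Φ⁻¹(FA) = -0.878
ln β = −½·[z(H)² − z(FA)²] = −0.5 × (0.340 − 0.771) = 0.2155

ln β = 0.22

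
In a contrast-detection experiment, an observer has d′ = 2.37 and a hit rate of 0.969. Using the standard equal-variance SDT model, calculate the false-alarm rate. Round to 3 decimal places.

false-alarm rate = 0.307

z(hit rate) = z(0.969) = 1.8663
z(FA) = z(H) − d' = 1.8663 − 2.37 = -0.5037
false-alarm rate = Φ(-0.5037) = 0.3072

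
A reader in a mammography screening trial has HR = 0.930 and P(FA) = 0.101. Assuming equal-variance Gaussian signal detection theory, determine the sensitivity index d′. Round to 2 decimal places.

z(H) = z(0.930) = 1.4758
z(FA) = z(0.101) = -1.2759
d' = z(H) − z(FA) = 1.4758 − (-1.2759) = 2.7517

d′ = 2.75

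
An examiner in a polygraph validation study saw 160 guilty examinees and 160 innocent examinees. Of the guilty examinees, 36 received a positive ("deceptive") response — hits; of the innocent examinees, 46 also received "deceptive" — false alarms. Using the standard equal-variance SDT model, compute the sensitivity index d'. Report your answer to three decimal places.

d' = -0.195

H = 36/160 = 0.2250
FA = 46/160 = 0.2875
z(H) = z(0.2250) = -0.7554
z(FA) = z(0.2875) = -0.5607
d' = z(H) − z(FA) = -0.7554 − (-0.5607) = -0.1947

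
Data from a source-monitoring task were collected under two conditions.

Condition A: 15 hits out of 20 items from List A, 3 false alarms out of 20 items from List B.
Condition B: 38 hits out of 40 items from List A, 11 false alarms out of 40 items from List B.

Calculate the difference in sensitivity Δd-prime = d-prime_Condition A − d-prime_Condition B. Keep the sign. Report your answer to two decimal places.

Δd-prime = -0.53

Condition A: z(0.7500) = 0.674, z(0.1500) = -1.036, d' = 1.710
Condition B: z(0.9500) = 1.645, z(0.2750) = -0.598, d' = 2.243
Δd' = d'_Condition A − d'_Condition B = 1.710 − 2.243 = -0.533
Condition B has the higher sensitivity.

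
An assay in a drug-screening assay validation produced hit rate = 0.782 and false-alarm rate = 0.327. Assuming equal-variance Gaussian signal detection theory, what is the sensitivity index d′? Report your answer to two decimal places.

d′ = 1.23

z(H) = 0.7790
z(FA) = -0.4482
d' = z(H) − z(FA) = 0.7790 − (-0.4482) = 1.2272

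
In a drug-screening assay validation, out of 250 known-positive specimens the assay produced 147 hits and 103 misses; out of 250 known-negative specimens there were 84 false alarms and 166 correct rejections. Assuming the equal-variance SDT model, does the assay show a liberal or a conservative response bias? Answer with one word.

z(H) = 0.222, z(FA) = -0.423
c = −½·(z(H) + z(FA)) = 0.1005
c > 0 → conservative criterion (biased toward responding “no”).

conservative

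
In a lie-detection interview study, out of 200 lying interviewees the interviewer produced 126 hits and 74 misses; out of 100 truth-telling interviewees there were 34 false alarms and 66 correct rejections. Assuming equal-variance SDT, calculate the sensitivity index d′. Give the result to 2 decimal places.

d′ = 0.74

H = 126/200 = 0.6300
FA = 34/100 = 0.3400
Φ⁻¹(H) = 0.3319
Φ⁻¹(FA) = -0.4125
d' = z(H) − z(FA) = 0.3319 − (-0.4125) = 0.7444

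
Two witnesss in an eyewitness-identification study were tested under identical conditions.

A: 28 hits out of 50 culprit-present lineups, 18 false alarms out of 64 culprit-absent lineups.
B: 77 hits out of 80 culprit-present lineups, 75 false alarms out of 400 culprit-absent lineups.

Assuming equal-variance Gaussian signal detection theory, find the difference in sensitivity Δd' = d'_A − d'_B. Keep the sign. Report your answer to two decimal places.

Δd' = -1.94

A: z(0.5600) = 0.151, z(0.2812) = -0.579, d' = 0.730
B: z(0.9625) = 1.780, z(0.1875) = -0.887, d' = 2.667
Δd' = d'_A − d'_B = 0.730 − 2.667 = -1.937
B has the higher sensitivity.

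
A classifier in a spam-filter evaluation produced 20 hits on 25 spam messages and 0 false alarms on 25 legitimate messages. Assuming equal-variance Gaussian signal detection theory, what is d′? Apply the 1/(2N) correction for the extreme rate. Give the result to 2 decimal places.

d′ = 2.90

The false-alarm rate is 0/25 = 0, so apply the 1/(2N) correction: FA → 1/(2·25) = 0.02000.
z(H) = z(0.80000) = 0.842
z(FA) = z(0.02000) = -2.054
d' = 0.842 − (-2.054) = 2.896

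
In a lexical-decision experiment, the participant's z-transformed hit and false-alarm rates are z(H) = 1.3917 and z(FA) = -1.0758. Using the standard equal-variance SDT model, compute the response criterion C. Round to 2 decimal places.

c = −½·[z(H) + z(FA)] = −½·(1.3917 + (-1.0758)) = -0.15795
c < 0: the participant has a liberal response bias.

C = -0.16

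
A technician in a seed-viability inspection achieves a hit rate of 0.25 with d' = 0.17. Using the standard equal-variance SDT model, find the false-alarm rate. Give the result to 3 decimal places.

z(hit rate) = z(0.25) = -0.6745
z(FA) = z(H) − d' = -0.6745 − 0.17 = -0.8445
false-alarm rate = Φ(-0.8445) = 0.1992

false-alarm rate = 0.199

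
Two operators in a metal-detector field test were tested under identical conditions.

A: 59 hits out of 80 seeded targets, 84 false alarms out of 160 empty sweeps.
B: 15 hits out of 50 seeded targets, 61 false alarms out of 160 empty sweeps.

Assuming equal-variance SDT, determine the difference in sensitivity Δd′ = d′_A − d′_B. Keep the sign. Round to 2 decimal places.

A: z(0.7375) = 0.636, z(0.5250) = 0.063, d' = 0.573
B: z(0.3000) = -0.524, z(0.3812) = -0.302, d' = -0.222
Δd' = d'_A − d'_B = 0.573 − (-0.222) = 0.795
A has the higher sensitivity.

Δd′ = 0.80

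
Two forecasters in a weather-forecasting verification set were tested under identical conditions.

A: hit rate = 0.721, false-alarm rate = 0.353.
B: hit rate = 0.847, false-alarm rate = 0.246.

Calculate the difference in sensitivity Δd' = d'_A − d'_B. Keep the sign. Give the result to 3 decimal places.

A: z(0.721) = 0.5858, z(0.353) = -0.3772, d' = 0.9630
B: z(0.847) = 1.0237, z(0.246) = -0.6871, d' = 1.7108
Δd' = d'_A − d'_B = 0.9630 − 1.7108 = -0.7478
B has the higher sensitivity.

Δd' = -0.748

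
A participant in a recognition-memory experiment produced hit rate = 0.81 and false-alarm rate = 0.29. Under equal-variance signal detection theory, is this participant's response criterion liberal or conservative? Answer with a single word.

liberal

z(H) = 0.878, z(FA) = -0.553
c = −½·(z(H) + z(FA)) = -0.1625
c < 0 → liberal criterion (biased toward responding “yes”).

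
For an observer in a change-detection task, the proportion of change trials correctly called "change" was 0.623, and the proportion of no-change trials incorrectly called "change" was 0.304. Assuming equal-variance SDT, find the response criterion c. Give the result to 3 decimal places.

c = 0.100

z(0.623) = 0.3134, z(0.304) = -0.5129
c = −½·[z(H) + z(FA)] = −0.5 × (0.3134 + (-0.5129)) = 0.09975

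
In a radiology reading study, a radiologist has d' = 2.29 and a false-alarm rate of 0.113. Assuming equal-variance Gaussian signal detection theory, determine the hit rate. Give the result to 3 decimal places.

z(false-alarm rate) = z(0.113) = -1.2107
z(H) = z(FA) + d' = -1.2107 + 2.29 = 1.0793
hit rate = Φ(1.0793) = 0.8598

hit rate = 0.860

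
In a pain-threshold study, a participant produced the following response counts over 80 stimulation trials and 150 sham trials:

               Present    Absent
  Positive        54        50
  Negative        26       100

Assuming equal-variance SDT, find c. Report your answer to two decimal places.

H = 54/80 = 0.6750
FA = 50/150 = 0.3333
Φ⁻¹(H) = Φ⁻¹(0.6750) = 0.4538
Φ⁻¹(FA) = Φ⁻¹(0.3333) = -0.4308
c = −½·[z(H) + z(FA)] = −0.5 × (0.4538 + (-0.4308)) = -0.0115

c = -0.01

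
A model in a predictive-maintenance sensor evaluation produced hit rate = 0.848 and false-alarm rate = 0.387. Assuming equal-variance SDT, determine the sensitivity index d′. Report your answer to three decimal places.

z(H) = 1.0279
z(FA) = -0.2871
d' = z(H) − z(FA) = 1.0279 − (-0.2871) = 1.3150

d′ = 1.315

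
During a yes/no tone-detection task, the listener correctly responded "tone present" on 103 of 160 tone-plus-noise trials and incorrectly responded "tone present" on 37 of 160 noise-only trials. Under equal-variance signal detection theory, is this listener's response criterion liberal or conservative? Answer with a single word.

z(H) = 0.369, z(FA) = -0.735
c = −½·(z(H) + z(FA)) = 0.183
c > 0 → conservative criterion (biased toward responding “no”).

conservative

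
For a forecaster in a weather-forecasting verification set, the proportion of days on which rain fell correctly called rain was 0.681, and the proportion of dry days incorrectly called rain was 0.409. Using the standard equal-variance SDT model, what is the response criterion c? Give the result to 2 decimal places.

c = -0.12

z(H) = 0.470
z(FA) = -0.230
c = −½·[z(H) + z(FA)] = −0.5 × (0.470 + (-0.230)) = -0.120
c < 0: the forecaster has a liberal response bias.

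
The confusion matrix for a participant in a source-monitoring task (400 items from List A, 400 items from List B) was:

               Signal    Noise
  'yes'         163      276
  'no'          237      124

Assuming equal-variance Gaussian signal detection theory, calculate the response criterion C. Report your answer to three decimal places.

C = -0.131

H = 163/400 = 0.4075
FA = 276/400 = 0.6900
z(H) = z(0.4075) = -0.2340
z(FA) = z(0.6900) = 0.4959
c = −½·[z(H) + z(FA)] = −0.5 × (-0.2340 + 0.4959) = -0.13095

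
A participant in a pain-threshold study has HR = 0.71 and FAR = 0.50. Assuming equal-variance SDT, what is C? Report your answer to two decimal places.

z(H) = 0.5534
z(FA) = 0.0000
c = −½·[z(H) + z(FA)] = −0.5 × (0.5534 + 0.0000) = -0.2767

C = -0.28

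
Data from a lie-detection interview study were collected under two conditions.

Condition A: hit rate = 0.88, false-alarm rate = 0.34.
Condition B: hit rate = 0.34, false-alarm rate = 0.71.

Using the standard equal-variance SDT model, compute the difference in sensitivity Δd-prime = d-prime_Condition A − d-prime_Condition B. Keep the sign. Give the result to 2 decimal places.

Δd-prime = 2.55

Condition A: z(0.88) = 1.175, z(0.34) = -0.412, d' = 1.587
Condition B: z(0.34) = -0.412, z(0.71) = 0.553, d' = -0.965
Δd' = d'_Condition A − d'_Condition B = 1.587 − (-0.965) = 2.552
Condition A has the higher sensitivity.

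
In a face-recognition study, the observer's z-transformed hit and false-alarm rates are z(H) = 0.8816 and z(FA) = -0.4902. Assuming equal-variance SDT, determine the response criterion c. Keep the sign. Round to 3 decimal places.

c = −½·[z(H) + z(FA)] = −½·(0.8816 + (-0.4902)) = -0.1957

c = -0.196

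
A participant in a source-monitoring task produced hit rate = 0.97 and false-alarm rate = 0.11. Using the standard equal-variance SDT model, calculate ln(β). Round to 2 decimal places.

ln β = -1.02

Φ⁻¹(H) = 1.881
Φ⁻¹(FA) = -1.227
ln β = −½·[z(H)² − z(FA)²] = −0.5 × (3.538 − 1.506) = -1.016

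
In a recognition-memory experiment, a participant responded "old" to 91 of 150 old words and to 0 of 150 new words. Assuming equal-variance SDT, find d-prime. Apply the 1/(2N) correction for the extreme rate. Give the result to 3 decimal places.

d-prime = 2.984

The false-alarm rate is 0/150 = 0, so apply the 1/(2N) correction: FA → 1/(2·150) = 0.00333.
z(H) = z(0.60667) = 0.2707
z(FA) = z(0.00333) = -2.7134
d' = 0.2707 − (-2.7134) = 2.9841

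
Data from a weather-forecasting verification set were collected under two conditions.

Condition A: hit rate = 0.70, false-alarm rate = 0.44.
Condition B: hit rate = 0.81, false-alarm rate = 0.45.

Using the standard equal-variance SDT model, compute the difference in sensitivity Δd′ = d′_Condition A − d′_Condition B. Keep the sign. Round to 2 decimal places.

Δd′ = -0.33

Condition A: z(0.70) = 0.524, z(0.44) = -0.151, d' = 0.675
Condition B: z(0.81) = 0.878, z(0.45) = -0.126, d' = 1.004
Δd' = d'_Condition A − d'_Condition B = 0.675 − 1.004 = -0.329
Condition B has the higher sensitivity.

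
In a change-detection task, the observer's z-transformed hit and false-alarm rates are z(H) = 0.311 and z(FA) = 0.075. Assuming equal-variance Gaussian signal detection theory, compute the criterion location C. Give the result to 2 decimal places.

C = -0.19

c = −½·[z(H) + z(FA)] = −½·(0.311 + 0.075) = -0.193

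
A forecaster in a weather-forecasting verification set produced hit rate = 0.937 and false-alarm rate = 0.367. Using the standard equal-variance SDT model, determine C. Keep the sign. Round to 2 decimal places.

C = -0.60

z(H) = 1.5301
z(FA) = -0.3398
c = −½·[z(H) + z(FA)] = −0.5 × (1.5301 + (-0.3398)) = -0.59515
c < 0: the forecaster has a liberal response bias.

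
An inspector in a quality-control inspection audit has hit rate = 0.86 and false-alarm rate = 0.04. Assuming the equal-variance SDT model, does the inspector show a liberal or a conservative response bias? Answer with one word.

conservative

z(H) = 1.080, z(FA) = -1.751
c = −½·(z(H) + z(FA)) = 0.3355
c > 0 → conservative criterion (biased toward responding “no”).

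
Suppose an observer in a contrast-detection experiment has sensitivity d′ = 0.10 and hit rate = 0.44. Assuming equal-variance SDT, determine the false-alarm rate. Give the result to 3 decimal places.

z(hit rate) = z(0.44) = -0.1510
z(FA) = z(H) − d' = -0.1510 − 0.10 = -0.2510
false-alarm rate = Φ(-0.2510) = 0.4009

false-alarm rate = 0.401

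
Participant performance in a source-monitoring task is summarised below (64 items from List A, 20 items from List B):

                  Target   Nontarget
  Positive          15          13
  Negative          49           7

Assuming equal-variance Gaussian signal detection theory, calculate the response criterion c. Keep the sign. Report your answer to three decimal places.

c = 0.170

H = 15/64 = 0.2344
FA = 13/20 = 0.6500
Φ⁻¹(H) = Φ⁻¹(0.2344) = -0.7244
Φ⁻¹(FA) = Φ⁻¹(0.6500) = 0.3853
c = −½·[z(H) + z(FA)] = −0.5 × (-0.7244 + 0.3853) = 0.16955
c > 0: the participant has a conservative response bias.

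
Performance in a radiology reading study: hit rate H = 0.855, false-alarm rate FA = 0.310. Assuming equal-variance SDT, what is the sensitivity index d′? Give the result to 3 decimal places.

Φ⁻¹(H) = Φ⁻¹(0.855) = 1.0581
Φ⁻¹(FA) = Φ⁻¹(0.310) = -0.4959
d' = z(H) − z(FA) = 1.0581 − (-0.4959) = 1.5540

d′ = 1.554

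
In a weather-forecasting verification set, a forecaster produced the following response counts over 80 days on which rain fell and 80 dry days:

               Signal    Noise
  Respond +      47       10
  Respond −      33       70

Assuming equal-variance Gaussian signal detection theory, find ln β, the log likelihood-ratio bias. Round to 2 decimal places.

ln β = 0.64

H = 47/80 = 0.5875
FA = 10/80 = 0.1250
z(0.5875) = 0.221, z(0.1250) = -1.150
ln β = −½·[z(H)² − z(FA)²] = −0.5 × (0.049 − 1.323) = 0.637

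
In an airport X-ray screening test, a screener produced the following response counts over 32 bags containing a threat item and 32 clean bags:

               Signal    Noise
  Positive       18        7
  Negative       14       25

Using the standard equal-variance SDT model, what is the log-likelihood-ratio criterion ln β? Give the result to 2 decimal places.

ln β = 0.29

H = 18/32 = 0.5625
FA = 7/32 = 0.2188
z(0.5625) = 0.157, z(0.2188) = -0.776
ln β = −½·[z(H)² − z(FA)²] = −0.5 × (0.025 − 0.602) = 0.2885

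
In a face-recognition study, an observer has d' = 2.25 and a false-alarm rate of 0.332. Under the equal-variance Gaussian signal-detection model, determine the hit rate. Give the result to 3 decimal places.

z(false-alarm rate) = z(0.332) = -0.4344
z(H) = z(FA) + d' = -0.4344 + 2.25 = 1.8156
hit rate = Φ(1.8156) = 0.9653

hit rate = 0.965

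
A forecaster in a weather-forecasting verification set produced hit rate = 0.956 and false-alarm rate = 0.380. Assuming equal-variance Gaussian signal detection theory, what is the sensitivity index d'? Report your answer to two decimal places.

z(H) = 1.7060
z(FA) = -0.3055
d' = z(H) − z(FA) = 1.7060 − (-0.3055) = 2.0115

d' = 2.01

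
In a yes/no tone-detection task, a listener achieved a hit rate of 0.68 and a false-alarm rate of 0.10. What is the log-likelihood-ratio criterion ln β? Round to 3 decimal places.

Φ⁻¹(H) = Φ⁻¹(0.68) = 0.4677
Φ⁻¹(FA) = Φ⁻¹(0.10) = -1.2816
ln β = −½·[z(H)² − z(FA)²] = −0.5 × (0.2187 − 1.6425) = 0.7119

ln β = 0.712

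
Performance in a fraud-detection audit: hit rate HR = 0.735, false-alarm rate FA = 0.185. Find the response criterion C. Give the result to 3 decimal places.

z(0.735) = 0.6280, z(0.185) = -0.8965
c = −½·[z(H) + z(FA)] = −0.5 × (0.6280 + (-0.8965)) = 0.13425

C = 0.134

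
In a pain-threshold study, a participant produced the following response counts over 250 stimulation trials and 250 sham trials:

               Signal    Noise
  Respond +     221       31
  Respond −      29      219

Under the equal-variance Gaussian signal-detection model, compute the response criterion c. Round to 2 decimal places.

H = 221/250 = 0.8840
FA = 31/250 = 0.1240
Φ⁻¹(H) = Φ⁻¹(0.8840) = 1.195
Φ⁻¹(FA) = Φ⁻¹(0.1240) = -1.155
c = −½·[z(H) + z(FA)] = −0.5 × (1.195 + (-1.155)) = -0.020

c = -0.02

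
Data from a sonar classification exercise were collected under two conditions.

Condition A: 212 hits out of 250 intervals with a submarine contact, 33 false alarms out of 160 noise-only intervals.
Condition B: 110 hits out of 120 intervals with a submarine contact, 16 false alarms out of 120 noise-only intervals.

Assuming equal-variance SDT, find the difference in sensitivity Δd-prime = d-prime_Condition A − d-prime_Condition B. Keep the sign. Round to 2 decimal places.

Δd-prime = -0.65

Condition A: z(0.8480) = 1.028, z(0.2062) = -0.820, d' = 1.848
Condition B: z(0.9167) = 1.383, z(0.1333) = -1.111, d' = 2.494
Δd' = d'_Condition A − d'_Condition B = 1.848 − 2.494 = -0.646
Condition B has the higher sensitivity.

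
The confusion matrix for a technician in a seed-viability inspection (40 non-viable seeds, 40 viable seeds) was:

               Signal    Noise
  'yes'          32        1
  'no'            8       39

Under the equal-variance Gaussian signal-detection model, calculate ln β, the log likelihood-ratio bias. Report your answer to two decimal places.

ln β = 1.57

H = 32/40 = 0.8000
FA = 1/40 = 0.0250
Φ⁻¹(0.8000) = 0.842, Φ⁻¹(0.0250) = -1.960
ln β = −½·[z(H)² − z(FA)²] = −0.5 × (0.709 − 3.842) = 1.5665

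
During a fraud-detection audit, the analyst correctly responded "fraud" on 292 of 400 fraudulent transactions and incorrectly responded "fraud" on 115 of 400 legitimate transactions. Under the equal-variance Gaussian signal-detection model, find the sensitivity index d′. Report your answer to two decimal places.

d′ = 1.17

H = 292/400 = 0.7300
FA = 115/400 = 0.2875
z(H) = 0.6128
z(FA) = -0.5607
d' = z(H) − z(FA) = 0.6128 − (-0.5607) = 1.1735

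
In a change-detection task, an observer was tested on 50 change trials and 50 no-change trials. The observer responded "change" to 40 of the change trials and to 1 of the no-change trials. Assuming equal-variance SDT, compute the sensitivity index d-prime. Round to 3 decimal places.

d-prime = 2.895

H = 40/50 = 0.8000
FA = 1/50 = 0.0200
z(H) = z(0.8000) = 0.8416
z(FA) = z(0.0200) = -2.0537
d' = z(H) − z(FA) = 0.8416 − (-2.0537) = 2.8953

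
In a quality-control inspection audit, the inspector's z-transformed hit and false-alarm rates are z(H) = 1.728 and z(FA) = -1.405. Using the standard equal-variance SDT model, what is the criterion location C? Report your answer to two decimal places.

c = −½·[z(H) + z(FA)] = −½·(1.728 + (-1.405)) = -0.1615

C = -0.16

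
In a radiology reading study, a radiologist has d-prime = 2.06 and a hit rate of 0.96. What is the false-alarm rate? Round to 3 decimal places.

false-alarm rate = 0.379

z(hit rate) = z(0.96) = 1.7507
z(FA) = z(H) − d' = 1.7507 − 2.06 = -0.3093
false-alarm rate = Φ(-0.3093) = 0.3785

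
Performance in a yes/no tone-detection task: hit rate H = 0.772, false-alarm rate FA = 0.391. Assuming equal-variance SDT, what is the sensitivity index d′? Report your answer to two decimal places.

d′ = 1.02

Φ⁻¹(0.772) = 0.7454, Φ⁻¹(0.391) = -0.2767
d' = z(H) − z(FA) = 0.7454 − (-0.2767) = 1.0221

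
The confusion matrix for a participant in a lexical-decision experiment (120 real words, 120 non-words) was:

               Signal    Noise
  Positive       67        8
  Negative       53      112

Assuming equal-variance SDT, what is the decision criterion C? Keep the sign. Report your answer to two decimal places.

C = 0.68

H = 67/120 = 0.5583
FA = 8/120 = 0.0667
Φ⁻¹(H) = 0.147
Φ⁻¹(FA) = -1.501
c = −½·[z(H) + z(FA)] = −0.5 × (0.147 + (-1.501)) = 0.677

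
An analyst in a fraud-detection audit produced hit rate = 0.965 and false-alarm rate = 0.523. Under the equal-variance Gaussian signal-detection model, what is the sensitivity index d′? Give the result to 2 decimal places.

d′ = 1.75

Φ⁻¹(H) = 1.812
Φ⁻¹(FA) = 0.058
d' = z(H) − z(FA) = 1.812 − 0.058 = 1.754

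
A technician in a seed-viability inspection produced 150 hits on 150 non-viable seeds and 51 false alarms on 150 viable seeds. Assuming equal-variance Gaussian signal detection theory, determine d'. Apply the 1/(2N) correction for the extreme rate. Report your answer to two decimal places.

d' = 3.13

The hit rate is 150/150 = 1, so apply the 1/(2N) correction: H → 1 − 1/(2·150) = 0.99667.
z(H) = z(0.99667) = 2.713
z(FA) = z(0.34000) = -0.412
d' = 2.713 − (-0.412) = 3.125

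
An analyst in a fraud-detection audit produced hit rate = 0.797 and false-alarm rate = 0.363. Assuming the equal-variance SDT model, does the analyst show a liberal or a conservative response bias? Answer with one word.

z(H) = 0.831, z(FA) = -0.350
c = −½·(z(H) + z(FA)) = -0.2405
c < 0 → liberal criterion (biased toward responding “yes”).

liberal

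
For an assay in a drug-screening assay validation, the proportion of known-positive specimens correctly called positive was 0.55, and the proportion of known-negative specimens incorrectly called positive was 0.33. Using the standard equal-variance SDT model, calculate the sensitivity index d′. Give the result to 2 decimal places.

z(H) = 0.1257
z(FA) = -0.4399
d' = z(H) − z(FA) = 0.1257 − (-0.4399) = 0.5656

d′ = 0.57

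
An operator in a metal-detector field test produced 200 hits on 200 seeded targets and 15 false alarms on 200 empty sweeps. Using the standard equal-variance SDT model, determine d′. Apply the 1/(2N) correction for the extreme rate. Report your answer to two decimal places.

The hit rate is 200/200 = 1, so apply the 1/(2N) correction: H → 1 − 1/(2·200) = 0.99750.
z(H) = z(0.99750) = 2.807
z(FA) = z(0.07500) = -1.440
d' = 2.807 − (-1.440) = 4.247

d′ = 4.25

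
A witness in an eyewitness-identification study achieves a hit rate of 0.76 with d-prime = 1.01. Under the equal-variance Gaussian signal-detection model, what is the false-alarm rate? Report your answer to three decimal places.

false-alarm rate = 0.381

z(hit rate) = z(0.76) = 0.7063
z(FA) = z(H) − d' = 0.7063 − 1.01 = -0.3037
false-alarm rate = Φ(-0.3037) = 0.3807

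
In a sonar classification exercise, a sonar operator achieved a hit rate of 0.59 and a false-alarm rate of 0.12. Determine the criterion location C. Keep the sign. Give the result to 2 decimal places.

z(H) = z(0.59) = 0.2275
z(FA) = z(0.12) = -1.1750
c = −½·[z(H) + z(FA)] = −0.5 × (0.2275 + (-1.1750)) = 0.47375
c > 0: the sonar operator has a conservative response bias.

C = 0.47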